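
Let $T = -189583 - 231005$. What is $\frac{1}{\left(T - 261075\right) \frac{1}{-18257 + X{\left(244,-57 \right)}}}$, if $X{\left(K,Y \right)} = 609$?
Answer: $\frac{17648}{681663} \approx 0.02589$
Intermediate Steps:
$T = -420588$ ($T = -189583 - 231005 = -420588$)
$\frac{1}{\left(T - 261075\right) \frac{1}{-18257 + X{\left(244,-57 \right)}}} = \frac{1}{\left(-420588 - 261075\right) \frac{1}{-18257 + 609}} = \frac{1}{\left(-681663\right) \frac{1}{-17648}} = \frac{1}{\left(-681663\right) \left(- \frac{1}{17648}\right)} = \frac{1}{\frac{681663}{17648}} = \frac{17648}{681663}$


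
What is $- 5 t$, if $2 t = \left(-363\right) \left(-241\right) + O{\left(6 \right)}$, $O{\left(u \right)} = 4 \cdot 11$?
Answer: $- \frac{437635}{2} \approx -2.1882 \cdot 10^{5}$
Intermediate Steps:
$O{\left(u \right)} = 44$
$t = \frac{87527}{2}$ ($t = \frac{\left(-363\right) \left(-241\right) + 44}{2} = \frac{87483 + 44}{2} = \frac{1}{2} \cdot 87527 = \frac{87527}{2} \approx 43764.0$)
$- 5 t = \left(-5\right) \frac{87527}{2} = - \frac{437635}{2}$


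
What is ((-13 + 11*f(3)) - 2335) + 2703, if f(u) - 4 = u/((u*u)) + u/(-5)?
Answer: 5941/15 ≈ 396.07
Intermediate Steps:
f(u) = 4 + 1/u - u/5 (f(u) = 4 + (u/((u*u)) + u/(-5)) = 4 + (u/(u²) + u*(-⅕)) = 4 + (u/u² - u/5) = 4 + (1/u - u/5) = 4 + 1/u - u/5)
((-13 + 11*f(3)) - 2335) + 2703 = ((-13 + 11*(4 + 1/3 - ⅕*3)) - 2335) + 2703 = ((-13 + 11*(4 + ⅓ - ⅗)) - 2335) + 2703 = ((-13 + 11*(56/15)) - 2335) + 2703 = ((-13 + 616/15) - 2335) + 2703 = (421/15 - 2335) + 2703 = -34604/15 + 2703 = 5941/15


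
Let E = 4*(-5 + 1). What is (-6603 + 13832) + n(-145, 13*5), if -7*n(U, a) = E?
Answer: 50619/7 ≈ 7231.3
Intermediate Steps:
E = -16 (E = 4*(-4) = -16)
n(U, a) = 16/7 (n(U, a) = -1/7*(-16) = 16/7)
(-6603 + 13832) + n(-145, 13*5) = (-6603 + 13832) + 16/7 = 7229 + 16/7 = 50619/7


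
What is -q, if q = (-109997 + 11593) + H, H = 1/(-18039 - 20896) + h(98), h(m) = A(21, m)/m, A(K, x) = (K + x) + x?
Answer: 53637829389/545090 ≈ 98402.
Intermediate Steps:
A(K, x) = K + 2*x
h(m) = (21 + 2*m)/m
H = 1206971/545090 (H = 1/(-18039 - 20896) + (2 + 21/98) = 1/(-38935) + (2 + 21*(1/98)) = -1/38935 + (2 + 3/14) = -1/38935 + 31/14 = 1206971/545090 ≈ 2.2143)
q = -53637829389/545090 (q = (-109997 + 11593) + 1206971/545090 = -98404 + 1206971/545090 = -53637829389/545090 ≈ -98402.)
-q = -1*(-53637829389/545090) = 53637829389/545090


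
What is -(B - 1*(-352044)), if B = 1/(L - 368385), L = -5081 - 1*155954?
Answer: -186379134479/529420 ≈ -3.5204e+5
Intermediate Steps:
L = -161035 (L = -5081 - 155954 = -161035)
B = -1/529420 (B = 1/(-161035 - 368385) = 1/(-529420) = -1/529420 ≈ -1.8889e-6)
-(B - 1*(-352044)) = -(-1/529420 - 1*(-352044)) = -(-1/529420 + 352044) = -1*186379134479/529420 = -186379134479/529420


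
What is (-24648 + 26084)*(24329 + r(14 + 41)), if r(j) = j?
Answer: 35015424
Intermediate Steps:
(-24648 + 26084)*(24329 + r(14 + 41)) = (-24648 + 26084)*(24329 + (14 + 41)) = 1436*(24329 + 55) = 1436*24384 = 35015424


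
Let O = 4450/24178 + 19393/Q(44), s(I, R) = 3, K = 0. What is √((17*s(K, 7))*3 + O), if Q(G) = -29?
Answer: I*√63363504752779/350581 ≈ 22.706*I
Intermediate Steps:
O = -234377452/350581 (O = 4450/24178 + 19393/(-29) = 4450*(1/24178) + 19393*(-1/29) = 2225/12089 - 19393/29 = -234377452/350581 ≈ -668.54)
√((17*s(K, 7))*3 + O) = √((17*3)*3 - 234377452/350581) = √(51*3 - 234377452/350581) = √(153 - 234377452/350581) = √(-180738559/350581) = I*√63363504752779/350581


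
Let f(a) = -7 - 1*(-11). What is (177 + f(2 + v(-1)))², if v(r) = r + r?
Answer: 32761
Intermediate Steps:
v(r) = 2*r
f(a) = 4 (f(a) = -7 + 11 = 4)
(177 + f(2 + v(-1)))² = (177 + 4)² = 181² = 32761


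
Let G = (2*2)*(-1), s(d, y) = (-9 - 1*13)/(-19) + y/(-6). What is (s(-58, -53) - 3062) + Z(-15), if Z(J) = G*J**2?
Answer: -450529/114 ≈ -3952.0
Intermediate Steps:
s(d, y) = 22/19 - y/6 (s(d, y) = (-9 - 13)*(-1/19) + y*(-1/6) = -22*(-1/19) - y/6 = 22/19 - y/6)
G = -4 (G = 4*(-1) = -4)
Z(J) = -4*J**2
(s(-58, -53) - 3062) + Z(-15) = ((22/19 - 1/6*(-53)) - 3062) - 4*(-15)**2 = ((22/19 + 53/6) - 3062) - 4*225 = (1139/114 - 3062) - 900 = -347929/114 - 900 = -450529/114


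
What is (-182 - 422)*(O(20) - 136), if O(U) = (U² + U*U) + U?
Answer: -413136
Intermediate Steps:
O(U) = U + 2*U² (O(U) = (U² + U²) + U = 2*U² + U = U + 2*U²)
(-182 - 422)*(O(20) - 136) = (-182 - 422)*(20*(1 + 2*20) - 136) = -604*(20*(1 + 40) - 136) = -604*(20*41 - 136) = -604*(820 - 136) = -604*684 = -413136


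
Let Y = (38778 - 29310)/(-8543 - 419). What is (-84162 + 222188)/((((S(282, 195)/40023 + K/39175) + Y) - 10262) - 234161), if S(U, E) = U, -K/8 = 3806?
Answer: -323246056638089550/572423756085502933 ≈ -0.56470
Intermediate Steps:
K = -30448 (K = -8*3806 = -30448)
Y = -4734/4481 (Y = 9468/(-8962) = 9468*(-1/8962) = -4734/4481 ≈ -1.0565)
(-84162 + 222188)/((((S(282, 195)/40023 + K/39175) + Y) - 10262) - 234161) = (-84162 + 222188)/((((282/40023 - 30448/39175) - 4734/4481) - 10262) - 234161) = 138026/((((282*(1/40023) - 30448*1/39175) - 4734/4481) - 10262) - 234161) = 138026/((((94/13341 - 30448/39175) - 4734/4481) - 10262) - 234161) = 138026/(((-402524318/522633675 - 4734/4481) - 10262) - 234161) = 138026/((-4277859286408/2341921497675 - 10262) - 234161) = 138026/(-24037076268427258/2341921497675 - 234161) = 138026/(-572423756085502933/2341921497675) = 138026*(-2341921497675/572423756085502933) = -323246056638089550/572423756085502933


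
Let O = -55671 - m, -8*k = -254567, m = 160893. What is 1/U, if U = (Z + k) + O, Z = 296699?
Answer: 8/895647 ≈ 8.9321e-6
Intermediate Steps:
k = 254567/8 (k = -1/8*(-254567) = 254567/8 ≈ 31821.)
O = -216564 (O = -55671 - 1*160893 = -55671 - 160893 = -216564)
U = 895647/8 (U = (296699 + 254567/8) - 216564 = 2628159/8 - 216564 = 895647/8 ≈ 1.1196e+5)
1/U = 1/(895647/8) = 8/895647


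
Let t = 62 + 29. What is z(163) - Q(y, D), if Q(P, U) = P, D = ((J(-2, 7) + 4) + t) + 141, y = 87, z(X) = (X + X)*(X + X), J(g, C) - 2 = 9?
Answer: 106189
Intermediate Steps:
J(g, C) = 11 (J(g, C) = 2 + 9 = 11)
z(X) = 4*X² (z(X) = (2*X)*(2*X) = 4*X²)
t = 91
D = 247 (D = ((11 + 4) + 91) + 141 = (15 + 91) + 141 = 106 + 141 = 247)
z(163) - Q(y, D) = 4*163² - 1*87 = 4*26569 - 87 = 106276 - 87 = 106189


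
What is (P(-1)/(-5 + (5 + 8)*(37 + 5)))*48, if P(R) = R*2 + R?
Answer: -144/541 ≈ -0.26617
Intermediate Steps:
P(R) = 3*R (P(R) = 2*R + R = 3*R)
(P(-1)/(-5 + (5 + 8)*(37 + 5)))*48 = ((3*(-1))/(-5 + (5 + 8)*(37 + 5)))*48 = -3/(-5 + 13*42)*48 = -3/(-5 + 546)*48 = -3/541*48 = -144/541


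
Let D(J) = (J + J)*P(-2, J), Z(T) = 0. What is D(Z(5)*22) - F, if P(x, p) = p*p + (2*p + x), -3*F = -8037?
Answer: -2679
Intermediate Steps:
F = 2679 (F = -1/3*(-8037) = 2679)
P(x, p) = x + p**2 + 2*p (P(x, p) = p**2 + (x + 2*p) = x + p**2 + 2*p)
D(J) = 2*J*(-2 + J**2 + 2*J) (D(J) = (J + J)*(-2 + J**2 + 2*J) = (2*J)*(-2 + J**2 + 2*J) = 2*J*(-2 + J**2 + 2*J))
D(Z(5)*22) - F = 2*(0*22)*(-2 + (0*22)**2 + 2*(0*22)) - 1*2679 = 2*0*(-2 + 0**2 + 2*0) - 2679 = 2*0*(-2 + 0 + 0) - 2679 = 2*0*(-2) - 2679 = 0 - 2679 = -2679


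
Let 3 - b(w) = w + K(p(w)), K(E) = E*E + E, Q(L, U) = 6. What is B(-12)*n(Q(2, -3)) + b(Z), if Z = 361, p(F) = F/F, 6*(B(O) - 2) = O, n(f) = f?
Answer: -360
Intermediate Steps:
B(O) = 2 + O/6
p(F) = 1
K(E) = E + E² (K(E) = E² + E = E + E²)
b(w) = 1 - w (b(w) = 3 - (w + 1*(1 + 1)) = 3 - (w + 1*2) = 3 - (w + 2) = 3 - (2 + w) = 3 + (-2 - w) = 1 - w)
B(-12)*n(Q(2, -3)) + b(Z) = (2 + (⅙)*(-12))*6 + (1 - 1*361) = (2 - 2)*6 + (1 - 361) = 0*6 - 360 = 0 - 360 = -360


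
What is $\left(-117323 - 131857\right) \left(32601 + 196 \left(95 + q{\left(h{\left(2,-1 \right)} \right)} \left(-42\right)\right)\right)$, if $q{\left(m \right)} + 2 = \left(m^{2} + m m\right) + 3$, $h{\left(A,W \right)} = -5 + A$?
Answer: $26210496660$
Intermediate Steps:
$q{\left(m \right)} = 1 + 2 m^{2}$ ($q{\left(m \right)} = -2 + \left(\left(m^{2} + m m\right) + 3\right) = -2 + \left(\left(m^{2} + m^{2}\right) + 3\right) = -2 + \left(2 m^{2} + 3\right) = -2 + \left(3 + 2 m^{2}\right) = 1 + 2 m^{2}$)
$\left(-117323 - 131857\right) \left(32601 + 196 \left(95 + q{\left(h{\left(2,-1 \right)} \right)} \left(-42\right)\right)\right) = \left(-117323 - 131857\right) \left(32601 + 196 \left(95 + \left(1 + 2 \left(-5 + 2\right)^{2}\right) \left(-42\right)\right)\right) = - 249180 \left(32601 + 196 \left(95 + \left(1 + 2 \left(-3\right)^{2}\right) \left(-42\right)\right)\right) = - 249180 \left(32601 + 196 \left(95 + \left(1 + 2 \cdot 9\right) \left(-42\right)\right)\right) = - 249180 \left(32601 + 196 \left(95 + \left(1 + 18\right) \left(-42\right)\right)\right) = - 249180 \left(32601 + 196 \left(95 + 19 \left(-42\right)\right)\right) = - 249180 \left(32601 + 196 \left(95 - 798\right)\right) = - 249180 \left(32601 + 196 \left(-703\right)\right) = - 249180 \left(32601 - 137788\right) = \left(-249180\right) \left(-105187\right) = 26210496660$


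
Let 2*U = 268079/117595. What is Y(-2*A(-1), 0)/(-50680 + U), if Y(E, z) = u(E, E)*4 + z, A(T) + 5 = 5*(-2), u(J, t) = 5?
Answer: -4703800/11919161121 ≈ -0.00039464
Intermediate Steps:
A(T) = -15 (A(T) = -5 + 5*(-2) = -5 - 10 = -15)
U = 268079/235190 (U = (268079/117595)/2 = (268079*(1/117595))/2 = (1/2)*(268079/117595) = 268079/235190 ≈ 1.1398)
Y(E, z) = 20 + z (Y(E, z) = 5*4 + z = 20 + z)
Y(-2*A(-1), 0)/(-50680 + U) = (20 + 0)/(-50680 + 268079/235190) = 20/(-11919161121/235190) = -235190/11919161121*20 = -4703800/11919161121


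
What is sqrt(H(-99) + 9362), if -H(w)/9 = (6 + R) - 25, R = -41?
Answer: sqrt(9902) ≈ 99.509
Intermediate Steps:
H(w) = 540 (H(w) = -9*((6 - 41) - 25) = -9*(-35 - 25) = -9*(-60) = 540)
sqrt(H(-99) + 9362) = sqrt(540 + 9362) = sqrt(9902)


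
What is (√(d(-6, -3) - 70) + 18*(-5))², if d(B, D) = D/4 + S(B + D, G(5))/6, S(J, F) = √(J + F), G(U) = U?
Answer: (540 - √3*√(-849 + 4*I))²/36 ≈ 8025.7 - 1513.7*I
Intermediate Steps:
S(J, F) = √(F + J)
d(B, D) = D/4 + √(5 + B + D)/6 (d(B, D) = D/4 + √(5 + (B + D))/6 = D*(¼) + √(5 + B + D)*(⅙) = D/4 + √(5 + B + D)/6)
(√(d(-6, -3) - 70) + 18*(-5))² = (√(((¼)*(-3) + √(5 - 6 - 3)/6) - 70) + 18*(-5))² = (√((-¾ + √(-4)/6) - 70) - 90)² = (√((-¾ + (2*I)/6) - 70) - 90)² = (√((-¾ + I/3) - 70) - 90)² = (√(-283/4 + I/3) - 90)² = (-90 + √(-283/4 + I/3))²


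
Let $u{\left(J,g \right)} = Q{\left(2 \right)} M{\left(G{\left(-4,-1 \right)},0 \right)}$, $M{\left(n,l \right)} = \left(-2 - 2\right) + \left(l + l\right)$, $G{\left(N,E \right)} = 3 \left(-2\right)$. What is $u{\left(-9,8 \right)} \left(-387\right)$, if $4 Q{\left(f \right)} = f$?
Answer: $774$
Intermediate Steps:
$Q{\left(f \right)} = \frac{f}{4}$
$G{\left(N,E \right)} = -6$
$M{\left(n,l \right)} = -4 + 2 l$
$u{\left(J,g \right)} = -2$ ($u{\left(J,g \right)} = \frac{1}{4} \cdot 2 \left(-4 + 2 \cdot 0\right) = \frac{-4 + 0}{2} = \frac{1}{2} \left(-4\right) = -2$)
$u{\left(-9,8 \right)} \left(-387\right) = \left(-2\right) \left(-387\right) = 774$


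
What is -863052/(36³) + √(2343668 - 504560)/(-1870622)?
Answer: -71921/3888 - √459777/935311 ≈ -18.499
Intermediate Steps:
-863052/(36³) + √(2343668 - 504560)/(-1870622) = -863052/46656 + √1839108*(-1/1870622) = -863052*1/46656 + (2*√459777)*(-1/1870622) = -71921/3888 - √459777/935311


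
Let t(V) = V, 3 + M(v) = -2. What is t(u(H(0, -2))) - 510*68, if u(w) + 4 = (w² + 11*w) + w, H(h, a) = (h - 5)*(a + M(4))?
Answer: -33039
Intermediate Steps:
M(v) = -5 (M(v) = -3 - 2 = -5)
H(h, a) = (-5 + a)*(-5 + h) (H(h, a) = (h - 5)*(a - 5) = (-5 + h)*(-5 + a) = (-5 + a)*(-5 + h))
u(w) = -4 + w² + 12*w (u(w) = -4 + ((w² + 11*w) + w) = -4 + (w² + 12*w) = -4 + w² + 12*w)
t(u(H(0, -2))) - 510*68 = (-4 + (25 - 5*(-2) - 5*0 - 2*0)² + 12*(25 - 5*(-2) - 5*0 - 2*0)) - 510*68 = (-4 + (25 + 10 + 0 + 0)² + 12*(25 + 10 + 0 + 0)) - 34680 = (-4 + 35² + 12*35) - 34680 = (-4 + 1225 + 420) - 34680 = 1641 - 34680 = -33039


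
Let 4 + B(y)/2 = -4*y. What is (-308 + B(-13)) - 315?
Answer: -527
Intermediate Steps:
B(y) = -8 - 8*y (B(y) = -8 + 2*(-4*y) = -8 - 8*y)
(-308 + B(-13)) - 315 = (-308 + (-8 - 8*(-13))) - 315 = (-308 + (-8 + 104)) - 315 = (-308 + 96) - 315 = -212 - 315 = -527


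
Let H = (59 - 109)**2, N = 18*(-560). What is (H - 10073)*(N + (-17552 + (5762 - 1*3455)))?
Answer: 191786225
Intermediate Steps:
N = -10080
H = 2500 (H = (-50)**2 = 2500)
(H - 10073)*(N + (-17552 + (5762 - 1*3455))) = (2500 - 10073)*(-10080 + (-17552 + (5762 - 1*3455))) = -7573*(-10080 + (-17552 + (5762 - 3455))) = -7573*(-10080 + (-17552 + 2307)) = -7573*(-10080 - 15245) = -7573*(-25325) = 191786225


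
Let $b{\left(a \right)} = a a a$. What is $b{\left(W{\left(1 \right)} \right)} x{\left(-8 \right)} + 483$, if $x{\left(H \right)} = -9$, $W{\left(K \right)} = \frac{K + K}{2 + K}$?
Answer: $\frac{1441}{3} \approx 480.33$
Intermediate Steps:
$W{\left(K \right)} = \frac{2 K}{2 + K}$
$b{\left(a \right)} = a^{3}$ ($b{\left(a \right)} = a^{2} a = a^{3}$)
$b{\left(W{\left(1 \right)} \right)} x{\left(-8 \right)} + 483 = \left(2 \cdot 1 \frac{1}{2 + 1}\right)^{3} \left(-9\right) + 483 = \left(2 \cdot 1 \cdot \frac{1}{3}\right)^{3} \left(-9\right) + 483 = \left(\frac{2}{3}\right)^{3} \left(-9\right) + 483 = \frac{8}{27} \left(-9\right) + 483 = - \frac{8}{3} + 483 = \frac{1441}{3}$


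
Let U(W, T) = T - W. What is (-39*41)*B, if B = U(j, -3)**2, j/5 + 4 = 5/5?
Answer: -230256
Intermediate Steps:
j = -15 (j = -20 + 5*(5/5) = -20 + 5*(5*(1/5)) = -20 + 5*1 = -20 + 5 = -15)
B = 144 (B = (-3 - 1*(-15))**2 = (-3 + 15)**2 = 12**2 = 144)
(-39*41)*B = -39*41*144 = -1599*144 = -230256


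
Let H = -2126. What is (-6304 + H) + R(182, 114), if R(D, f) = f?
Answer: -8316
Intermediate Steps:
(-6304 + H) + R(182, 114) = (-6304 - 2126) + 114 = -8430 + 114 = -8316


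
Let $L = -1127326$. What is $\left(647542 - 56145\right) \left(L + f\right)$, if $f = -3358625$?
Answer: $-2652977963547$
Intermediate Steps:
$\left(647542 - 56145\right) \left(L + f\right) = \left(647542 - 56145\right) \left(-1127326 - 3358625\right) = 591397 \left(-4485951\right) = -2652977963547$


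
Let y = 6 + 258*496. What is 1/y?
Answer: 1/127974 ≈ 7.8141e-6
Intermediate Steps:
y = 127974 (y = 6 + 127968 = 127974)
1/y = 1/127974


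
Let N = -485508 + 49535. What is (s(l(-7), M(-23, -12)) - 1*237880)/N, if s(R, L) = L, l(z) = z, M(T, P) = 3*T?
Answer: 237949/435973 ≈ 0.54579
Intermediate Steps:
N = -435973
(s(l(-7), M(-23, -12)) - 1*237880)/N = (3*(-23) - 1*237880)/(-435973) = (-69 - 237880)*(-1/435973) = -237949*(-1/435973) = 237949/435973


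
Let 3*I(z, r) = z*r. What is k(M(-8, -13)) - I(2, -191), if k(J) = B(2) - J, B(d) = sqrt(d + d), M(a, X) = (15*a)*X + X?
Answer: -4253/3 ≈ -1417.7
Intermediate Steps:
M(a, X) = X + 15*X*a (M(a, X) = 15*X*a + X = X + 15*X*a)
B(d) = sqrt(2)*sqrt(d) (B(d) = sqrt(2*d) = sqrt(2)*sqrt(d))
I(z, r) = r*z/3 (I(z, r) = (z*r)/3 = (r*z)/3 = r*z/3)
k(J) = 2 - J (k(J) = sqrt(2)*sqrt(2) - J = 2 - J)
k(M(-8, -13)) - I(2, -191) = (2 - (-13)*(1 + 15*(-8))) - (-191)*2/3 = (2 - (-13)*(1 - 120)) - 1*(-382/3) = (2 - (-13)*(-119)) + 382/3 = (2 - 1*1547) + 382/3 = (2 - 1547) + 382/3 = -1545 + 382/3 = -4253/3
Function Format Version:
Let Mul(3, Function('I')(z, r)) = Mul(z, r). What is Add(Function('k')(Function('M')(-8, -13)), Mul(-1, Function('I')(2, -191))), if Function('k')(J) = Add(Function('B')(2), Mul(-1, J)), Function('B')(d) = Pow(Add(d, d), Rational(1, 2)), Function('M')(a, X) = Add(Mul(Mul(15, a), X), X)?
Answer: Rational(-4253, 3) ≈ -1417.7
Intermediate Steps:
Function('M')(a, X) = Add(X, Mul(15, X, a)) (Function('M')(a, X) = Add(Mul(15, X, a), X) = Add(X, Mul(15, X, a)))
Function('B')(d) = Mul(Pow(2, Rational(1, 2)), Pow(d, Rational(1, 2))) (Function('B')(d) = Pow(Mul(2, d), Rational(1, 2)) = Mul(Pow(2, Rational(1, 2)), Pow(d, Rational(1, 2))))
Function('I')(z, r) = Mul(Rational(1, 3), r, z) (Function('I')(z, r) = Mul(Rational(1, 3), Mul(z, r)) = Mul(Rational(1, 3), Mul(r, z)) = Mul(Rational(1, 3), r, z))
Function('k')(J) = Add(2, Mul(-1, J)) (Function('k')(J) = Add(Mul(Pow(2, Rational(1, 2)), Pow(2, Rational(1, 2))), Mul(-1, J)) = Add(2, Mul(-1, J)))
Add(Function('k')(Function('M')(-8, -13)), Mul(-1, Function('I')(2, -191))) = Add(Add(2, Mul(-1, Mul(-13, Add(1, Mul(15, -8))))), Mul(-1, Mul(Rational(1, 3), -191, 2))) = Add(Add(2, Mul(-1, Mul(-13, Add(1, -120)))), Mul(-1, Rational(-382, 3))) = Add(Add(2, Mul(-1, Mul(-13, -119))), Rational(382, 3)) = Add(Add(2, Mul(-1, 1547)), Rational(382, 3)) = Add(Add(2, -1547), Rational(382, 3)) = Add(-1545, Rational(382, 3)) = Rational(-4253, 3)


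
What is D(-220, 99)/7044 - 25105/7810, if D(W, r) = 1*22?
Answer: -4416695/1375341 ≈ -3.2113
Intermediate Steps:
D(W, r) = 22
D(-220, 99)/7044 - 25105/7810 = 22/7044 - 25105/7810 = 22*(1/7044) - 25105*1/7810 = 11/3522 - 5021/1562 = -4416695/1375341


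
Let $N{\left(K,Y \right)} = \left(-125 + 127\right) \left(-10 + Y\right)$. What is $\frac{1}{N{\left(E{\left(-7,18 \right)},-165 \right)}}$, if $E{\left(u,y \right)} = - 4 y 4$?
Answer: $- \frac{1}{350} \approx -0.0028571$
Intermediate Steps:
$E{\left(u,y \right)} = - 16 y$
$N{\left(K,Y \right)} = -20 + 2 Y$ ($N{\left(K,Y \right)} = 2 \left(-10 + Y\right) = -20 + 2 Y$)
$\frac{1}{N{\left(E{\left(-7,18 \right)},-165 \right)}} = \frac{1}{-20 + 2 \left(-165\right)} = \frac{1}{-20 - 330} = \frac{1}{-350} = - \frac{1}{350}$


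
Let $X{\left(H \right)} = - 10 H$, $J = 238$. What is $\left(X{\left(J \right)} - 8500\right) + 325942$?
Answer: $315062$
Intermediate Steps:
$\left(X{\left(J \right)} - 8500\right) + 325942 = \left(\left(-10\right) 238 - 8500\right) + 325942 = \left(-2380 - 8500\right) + 325942 = -10880 + 325942 = 315062$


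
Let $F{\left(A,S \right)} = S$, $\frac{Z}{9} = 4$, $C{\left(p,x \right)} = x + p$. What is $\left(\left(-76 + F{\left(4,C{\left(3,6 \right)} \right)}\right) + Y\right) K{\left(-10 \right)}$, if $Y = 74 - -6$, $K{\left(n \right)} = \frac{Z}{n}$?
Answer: $- \frac{234}{5} \approx -46.8$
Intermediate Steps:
$C{\left(p,x \right)} = p + x$
$Z = 36$ ($Z = 9 \cdot 4 = 36$)
$K{\left(n \right)} = \frac{36}{n}$
$Y = 80$ ($Y = 74 + 6 = 80$)
$\left(\left(-76 + F{\left(4,C{\left(3,6 \right)} \right)}\right) + Y\right) K{\left(-10 \right)} = \left(\left(-76 + \left(3 + 6\right)\right) + 80\right) \frac{36}{-10} = \left(\left(-76 + 9\right) + 80\right) 36 \left(- \frac{1}{10}\right) = \left(-67 + 80\right) \left(- \frac{18}{5}\right) = 13 \left(- \frac{18}{5}\right) = - \frac{234}{5}$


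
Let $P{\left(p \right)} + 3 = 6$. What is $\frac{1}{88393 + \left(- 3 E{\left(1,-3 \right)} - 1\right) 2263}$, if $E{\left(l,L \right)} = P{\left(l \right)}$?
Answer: $\frac{1}{65763} \approx 1.5206 \cdot 10^{-5}$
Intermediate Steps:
$P{\left(p \right)} = 3$ ($P{\left(p \right)} = -3 + 6 = 3$)
$E{\left(l,L \right)} = 3$
$\frac{1}{88393 + \left(- 3 E{\left(1,-3 \right)} - 1\right) 2263} = \frac{1}{88393 + \left(\left(-3\right) 3 - 1\right) 2263} = \frac{1}{88393 + \left(-9 - 1\right) 2263} = \frac{1}{88393 - 22630} = \frac{1}{65763}$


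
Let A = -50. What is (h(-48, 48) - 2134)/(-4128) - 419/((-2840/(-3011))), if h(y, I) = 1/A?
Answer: -2167442223/4884800 ≈ -443.71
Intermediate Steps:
h(y, I) = -1/50 (h(y, I) = 1/(-50) = -1/50)
(h(-48, 48) - 2134)/(-4128) - 419/((-2840/(-3011))) = (-1/50 - 2134)/(-4128) - 419/((-2840/(-3011))) = -106701/50*(-1/4128) - 419/((-2840*(-1/3011))) = 35567/68800 - 419/2840/3011 = 35567/68800 - 419*3011/2840 = 35567/68800 - 1261609/2840 = -2167442223/4884800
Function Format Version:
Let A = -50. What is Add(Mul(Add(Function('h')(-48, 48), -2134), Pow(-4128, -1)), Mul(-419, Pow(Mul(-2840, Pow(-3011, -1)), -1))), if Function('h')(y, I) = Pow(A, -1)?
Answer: Rational(-2167442223, 4884800) ≈ -443.71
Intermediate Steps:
Function('h')(y, I) = Rational(-1, 50) (Function('h')(y, I) = Pow(-50, -1) = Rational(-1, 50))
Add(Mul(Add(Function('h')(-48, 48), -2134), Pow(-4128, -1)), Mul(-419, Pow(Mul(-2840, Pow(-3011, -1)), -1))) = Add(Mul(Add(Rational(-1, 50), -2134), Pow(-4128, -1)), Mul(-419, Pow(Mul(-2840, Pow(-3011, -1)), -1))) = Add(Mul(Rational(-106701, 50), Rational(-1, 4128)), Mul(-419, Pow(Mul(-2840, Rational(-1, 3011)), -1))) = Add(Rational(35567, 68800), Mul(-419, Pow(Rational(2840, 3011), -1))) = Add(Rational(35567, 68800), Mul(-419, Rational(3011, 2840))) = Add(Rational(35567, 68800), Rational(-1261609, 2840)) = Rational(-2167442223, 4884800)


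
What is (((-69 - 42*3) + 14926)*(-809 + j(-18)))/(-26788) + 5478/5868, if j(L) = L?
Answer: 5969489315/13099332 ≈ 455.71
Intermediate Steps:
(((-69 - 42*3) + 14926)*(-809 + j(-18)))/(-26788) + 5478/5868 = (((-69 - 42*3) + 14926)*(-809 - 18))/(-26788) + 5478/5868 = (((-69 - 126) + 14926)*(-827))*(-1/26788) + 5478*(1/5868) = ((-195 + 14926)*(-827))*(-1/26788) + 913/978 = (14731*(-827))*(-1/26788) + 913/978 = -12182537*(-1/26788) + 913/978 = 12182537/26788 + 913/978 = 5969489315/13099332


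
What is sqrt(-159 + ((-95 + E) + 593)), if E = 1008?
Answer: sqrt(1347) ≈ 36.701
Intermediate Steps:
sqrt(-159 + ((-95 + E) + 593)) = sqrt(-159 + ((-95 + 1008) + 593)) = sqrt(-159 + (913 + 593)) = sqrt(-159 + 1506) = sqrt(1347)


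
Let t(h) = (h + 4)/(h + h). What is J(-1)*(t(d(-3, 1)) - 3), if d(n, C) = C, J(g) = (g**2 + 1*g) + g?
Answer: 1/2 ≈ 0.50000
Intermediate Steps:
J(g) = g**2 + 2*g (J(g) = (g**2 + g) + g = (g + g**2) + g = g**2 + 2*g)
t(h) = (4 + h)/(2*h) (t(h) = (4 + h)/((2*h)) = (4 + h)*(1/(2*h)) = (4 + h)/(2*h))
J(-1)*(t(d(-3, 1)) - 3) = (-(2 - 1))*((1/2)*(4 + 1)/1 - 3) = (-1*1)*((1/2)*1*5 - 3) = -(5/2 - 3) = -1*(-1/2) = 1/2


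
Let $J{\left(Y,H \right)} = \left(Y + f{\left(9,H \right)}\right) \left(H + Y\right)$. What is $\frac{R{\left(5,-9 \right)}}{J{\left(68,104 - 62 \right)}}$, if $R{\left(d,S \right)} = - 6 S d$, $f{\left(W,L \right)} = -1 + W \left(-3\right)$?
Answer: $\frac{27}{440} \approx 0.061364$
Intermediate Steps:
$f{\left(W,L \right)} = -1 - 3 W$
$R{\left(d,S \right)} = - 6 S d$
$J{\left(Y,H \right)} = \left(-28 + Y\right) \left(H + Y\right)$ ($J{\left(Y,H \right)} = \left(Y - 28\right) \left(H + Y\right) = \left(-28 + Y\right) \left(H + Y\right)$)
$\frac{R{\left(5,-9 \right)}}{J{\left(68,104 - 62 \right)}} = \frac{\left(-6\right) \left(-9\right) 5}{68^{2} - 28 \left(104 - 62\right) - 1904 + \left(104 - 62\right) 68} = \frac{270}{4624 - 1176 - 1904 + 42 \cdot 68} = \frac{270}{4624 - 1176 - 1904 + 2856} = \frac{270}{4400} = 270 \cdot \frac{1}{4400} = \frac{27}{440}$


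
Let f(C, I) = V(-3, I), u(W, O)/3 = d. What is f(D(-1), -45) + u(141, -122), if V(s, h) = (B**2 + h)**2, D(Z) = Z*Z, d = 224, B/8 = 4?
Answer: 959113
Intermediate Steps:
B = 32 (B = 8*4 = 32)
u(W, O) = 672 (u(W, O) = 3*224 = 672)
D(Z) = Z**2
V(s, h) = (1024 + h)**2 (V(s, h) = (32**2 + h)**2 = (1024 + h)**2)
f(C, I) = (1024 + I)**2
f(D(-1), -45) + u(141, -122) = (1024 - 45)**2 + 672 = 979**2 + 672 = 958441 + 672 = 959113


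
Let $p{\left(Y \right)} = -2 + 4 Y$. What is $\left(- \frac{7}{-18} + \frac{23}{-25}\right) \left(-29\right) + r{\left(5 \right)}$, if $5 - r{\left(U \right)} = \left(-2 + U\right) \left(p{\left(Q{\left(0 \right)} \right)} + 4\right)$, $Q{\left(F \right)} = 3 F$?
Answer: $\frac{6481}{450} \approx 14.402$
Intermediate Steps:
$r{\left(U \right)} = 9 - 2 U$ ($r{\left(U \right)} = 5 - \left(-2 + U\right) \left(\left(-2 + 4 \cdot 3 \cdot 0\right) + 4\right) = 5 - \left(-2 + U\right) \left(\left(-2 + 4 \cdot 0\right) + 4\right) = 5 - \left(-2 + U\right) \left(\left(-2 + 0\right) + 4\right) = 5 - \left(-2 + U\right) \left(-2 + 4\right) = 5 - \left(-2 + U\right) 2 = 5 - \left(-4 + 2 U\right) = 9 - 2 U$)
$\left(- \frac{7}{-18} + \frac{23}{-25}\right) \left(-29\right) + r{\left(5 \right)} = \left(- \frac{7}{-18} + \frac{23}{-25}\right) \left(-29\right) + \left(9 - 10\right) = \left(\left(-7\right) \left(- \frac{1}{18}\right) + 23 \left(- \frac{1}{25}\right)\right) \left(-29\right) + \left(9 - 10\right) = \left(\frac{7}{18} - \frac{23}{25}\right) \left(-29\right) - 1 = \left(- \frac{239}{450}\right) \left(-29\right) - 1 = \frac{6931}{450} - 1 = \frac{6481}{450}$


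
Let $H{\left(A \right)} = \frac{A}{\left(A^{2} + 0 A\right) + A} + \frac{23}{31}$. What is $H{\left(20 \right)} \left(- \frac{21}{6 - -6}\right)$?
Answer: $- \frac{257}{186} \approx -1.3817$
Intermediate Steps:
$H{\left(A \right)} = \frac{23}{31} + \frac{A}{A + A^{2}}$ ($H{\left(A \right)} = \frac{A}{\left(A^{2} + 0\right) + A} + 23 \cdot \frac{1}{31} = \frac{A}{A^{2} + A} + \frac{23}{31} = \frac{A}{A + A^{2}} + \frac{23}{31} = \frac{23}{31} + \frac{A}{A + A^{2}}$)
$H{\left(20 \right)} \left(- \frac{21}{6 - -6}\right) = \frac{54 + 23 \cdot 20}{31 \left(1 + 20\right)} \left(- \frac{21}{6 - -6}\right) = \frac{54 + 460}{31 \cdot 21} \left(- \frac{21}{6 + 6}\right) = \frac{1}{31} \cdot \frac{1}{21} \cdot 514 \left(- \frac{21}{12}\right) = \frac{514 \left(\left(-21\right) \frac{1}{12}\right)}{651} = \frac{514}{651} \left(- \frac{7}{4}\right) = - \frac{257}{186}$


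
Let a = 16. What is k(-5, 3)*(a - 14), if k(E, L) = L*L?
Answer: 18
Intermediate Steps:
k(E, L) = L²
k(-5, 3)*(a - 14) = 3²*(16 - 14) = 9*2 = 18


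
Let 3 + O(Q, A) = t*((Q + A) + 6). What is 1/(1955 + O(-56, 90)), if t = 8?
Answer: 1/2272 ≈ 0.00044014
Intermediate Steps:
O(Q, A) = 45 + 8*A + 8*Q (O(Q, A) = -3 + 8*((Q + A) + 6) = -3 + 8*((A + Q) + 6) = -3 + 8*(6 + A + Q) = -3 + (48 + 8*A + 8*Q) = 45 + 8*A + 8*Q)
1/(1955 + O(-56, 90)) = 1/(1955 + (45 + 8*90 + 8*(-56))) = 1/(1955 + (45 + 720 - 448)) = 1/(1955 + 317) = 1/2272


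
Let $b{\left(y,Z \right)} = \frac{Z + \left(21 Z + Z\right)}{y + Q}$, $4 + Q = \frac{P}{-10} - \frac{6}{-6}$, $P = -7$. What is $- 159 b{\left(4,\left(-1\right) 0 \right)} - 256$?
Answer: $-256$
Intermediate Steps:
$Q = - \frac{23}{10}$ ($Q = -4 - \left(-1 - \frac{7}{10}\right) = -4 - - \frac{17}{10} = -4 + \left(\frac{7}{10} + 1\right) = -4 + \frac{17}{10} = - \frac{23}{10} \approx -2.3$)
$b{\left(y,Z \right)} = \frac{23 Z}{- \frac{23}{10} + y}$ ($b{\left(y,Z \right)} = \frac{Z + \left(21 Z + Z\right)}{y - \frac{23}{10}} = \frac{Z + 22 Z}{- \frac{23}{10} + y} = \frac{23 Z}{- \frac{23}{10} + y}$)
$- 159 b{\left(4,\left(-1\right) 0 \right)} - 256 = - 159 \frac{230 \left(\left(-1\right) 0\right)}{-23 + 10 \cdot 4} - 256 = - 159 \cdot 230 \cdot 0 \frac{1}{-23 + 40} - 256 = - 159 \cdot 230 \cdot 0 \cdot \frac{1}{17} - 256 = \left(-159\right) 0 - 256 = 0 - 256 = -256$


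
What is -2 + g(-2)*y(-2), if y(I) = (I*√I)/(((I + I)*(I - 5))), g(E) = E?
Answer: -2 + I*√2/7 ≈ -2.0 + 0.20203*I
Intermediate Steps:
y(I) = √I/(2*(-5 + I)) (y(I) = I^(3/2)/(((2*I)*(-5 + I))) = I^(3/2)/((2*I*(-5 + I))) = I^(3/2)*(1/(2*I*(-5 + I))) = √I/(2*(-5 + I)))
-2 + g(-2)*y(-2) = -2 - √(-2)/(-5 - 2) = -2 - I*√2/(-7) = -2 - I*√2*(-1)/7 = -2 - (-1)*I*√2/7 = -2 + I*√2/7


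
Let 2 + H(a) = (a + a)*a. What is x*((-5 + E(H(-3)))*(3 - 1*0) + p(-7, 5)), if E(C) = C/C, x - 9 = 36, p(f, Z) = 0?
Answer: -540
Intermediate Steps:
H(a) = -2 + 2*a² (H(a) = -2 + (a + a)*a = -2 + (2*a)*a = -2 + 2*a²)
x = 45 (x = 9 + 36 = 45)
E(C) = 1
x*((-5 + E(H(-3)))*(3 - 1*0) + p(-7, 5)) = 45*((-5 + 1)*(3 - 1*0) + 0) = 45*(-4*(3 + 0) + 0) = 45*(-4*3 + 0) = 45*(-12 + 0) = 45*(-12) = -540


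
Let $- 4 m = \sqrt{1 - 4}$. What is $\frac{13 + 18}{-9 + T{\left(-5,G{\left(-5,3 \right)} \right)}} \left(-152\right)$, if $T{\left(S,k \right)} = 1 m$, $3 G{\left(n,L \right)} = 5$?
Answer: $\frac{226176}{433} - \frac{18848 i \sqrt{3}}{1299} \approx 522.35 - 25.131 i$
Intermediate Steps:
$G{\left(n,L \right)} = \frac{5}{3}$ ($G{\left(n,L \right)} = \frac{1}{3} \cdot 5 = \frac{5}{3}$)
$m = - \frac{i \sqrt{3}}{4}$ ($m = - \frac{\sqrt{1 - 4}}{4} = - \frac{\sqrt{-3}}{4} = - \frac{i \sqrt{3}}{4} \approx - 0.43301 i$)
$T{\left(S,k \right)} = - \frac{i \sqrt{3}}{4}$ ($T{\left(S,k \right)} = 1 \left(- \frac{i \sqrt{3}}{4}\right) = - \frac{i \sqrt{3}}{4}$)
$\frac{13 + 18}{-9 + T{\left(-5,G{\left(-5,3 \right)} \right)}} \left(-152\right) = \frac{13 + 18}{-9 - \frac{i \sqrt{3}}{4}} \left(-152\right) = \frac{31}{-9 - \frac{i \sqrt{3}}{4}} \left(-152\right) = - \frac{4712}{-9 - \frac{i \sqrt{3}}{4}}$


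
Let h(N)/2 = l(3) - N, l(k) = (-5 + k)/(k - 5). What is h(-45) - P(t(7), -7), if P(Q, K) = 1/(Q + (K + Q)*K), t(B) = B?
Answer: 643/7 ≈ 91.857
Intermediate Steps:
P(Q, K) = 1/(Q + K*(K + Q))
l(k) = 1 (l(k) = (-5 + k)/(-5 + k) = 1)
h(N) = 2 - 2*N (h(N) = 2*(1 - N) = 2 - 2*N)
h(-45) - P(t(7), -7) = (2 - 2*(-45)) - 1/(7 + (-7)**2 - 7*7) = (2 + 90) - 1/(7 + 49 - 49) = 92 - 1/7 = 643/7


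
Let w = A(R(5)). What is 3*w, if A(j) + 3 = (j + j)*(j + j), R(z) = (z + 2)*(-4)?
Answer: 9399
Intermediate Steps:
R(z) = -8 - 4*z (R(z) = (2 + z)*(-4) = -8 - 4*z)
A(j) = -3 + 4*j² (A(j) = -3 + (j + j)*(j + j) = -3 + (2*j)*(2*j) = -3 + 4*j²)
w = 3133 (w = -3 + 4*(-8 - 4*5)² = -3 + 4*(-8 - 20)² = -3 + 4*(-28)² = -3 + 4*784 = -3 + 3136 = 3133)
3*w = 3*3133 = 9399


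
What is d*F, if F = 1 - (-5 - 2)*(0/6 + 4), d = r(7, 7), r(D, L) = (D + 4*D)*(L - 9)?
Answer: -2030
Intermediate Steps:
r(D, L) = 5*D*(-9 + L) (r(D, L) = (5*D)*(-9 + L) = 5*D*(-9 + L))
d = -70 (d = 5*7*(-9 + 7) = 5*7*(-2) = -70)
F = 29 (F = 1 - (-7)*(0*(⅙) + 4) = 1 - (-7)*(0 + 4) = 1 - (-7)*4 = 1 - 1*(-28) = 1 + 28 = 29)
d*F = -70*29 = -2030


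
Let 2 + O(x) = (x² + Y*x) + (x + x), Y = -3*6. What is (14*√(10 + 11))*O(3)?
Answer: -574*√21 ≈ -2630.4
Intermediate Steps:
Y = -18
O(x) = -2 + x² - 16*x (O(x) = -2 + ((x² - 18*x) + (x + x)) = -2 + ((x² - 18*x) + 2*x) = -2 + (x² - 16*x) = -2 + x² - 16*x)
(14*√(10 + 11))*O(3) = (14*√(10 + 11))*(-2 + 3² - 16*3) = (14*√21)*(-2 + 9 - 48) = (14*√21)*(-41) = -574*√21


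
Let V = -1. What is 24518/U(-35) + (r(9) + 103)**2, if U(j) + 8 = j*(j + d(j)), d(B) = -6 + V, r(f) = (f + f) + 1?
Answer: 10892463/731 ≈ 14901.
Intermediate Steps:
r(f) = 1 + 2*f (r(f) = 2*f + 1 = 1 + 2*f)
d(B) = -7 (d(B) = -6 - 1 = -7)
U(j) = -8 + j*(-7 + j) (U(j) = -8 + j*(j - 7) = -8 + j*(-7 + j))
24518/U(-35) + (r(9) + 103)**2 = 24518/(-8 + (-35)**2 - 7*(-35)) + ((1 + 2*9) + 103)**2 = 24518/(-8 + 1225 + 245) + ((1 + 18) + 103)**2 = 24518/1462 + (19 + 103)**2 = 24518*(1/1462) + 122**2 = 12259/731 + 14884 = 10892463/731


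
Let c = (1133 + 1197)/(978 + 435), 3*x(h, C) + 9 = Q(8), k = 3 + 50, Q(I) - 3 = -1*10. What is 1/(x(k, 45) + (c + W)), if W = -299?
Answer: -1413/427693 ≈ -0.0033038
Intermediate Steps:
Q(I) = -7 (Q(I) = 3 - 1*10 = 3 - 10 = -7)
k = 53
x(h, C) = -16/3 (x(h, C) = -3 + (1/3)*(-7) = -3 - 7/3 = -16/3)
c = 2330/1413 ≈ 1.6490
1/(x(k, 45) + (c + W)) = 1/(-16/3 + (2330/1413 - 299)) = 1/(-16/3 - 420157/1413) = 1/(-427693/1413) = -1413/427693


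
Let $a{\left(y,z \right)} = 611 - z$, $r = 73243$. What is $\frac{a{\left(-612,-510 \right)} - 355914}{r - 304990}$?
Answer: $\frac{354793}{231747} \approx 1.5309$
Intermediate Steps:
$\frac{a{\left(-612,-510 \right)} - 355914}{r - 304990} = \frac{\left(611 - -510\right) - 355914}{73243 - 304990} = \frac{\left(611 + 510\right) - 355914}{73243 - 304990} = \frac{1121 - 355914}{73243 - 304990} = - \frac{354793}{-231747} = \left(-354793\right) \left(- \frac{1}{231747}\right) = \frac{354793}{231747}$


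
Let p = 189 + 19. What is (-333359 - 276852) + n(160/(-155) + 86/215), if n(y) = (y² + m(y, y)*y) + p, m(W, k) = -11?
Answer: -14655145381/24025 ≈ -6.1000e+5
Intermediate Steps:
p = 208
n(y) = 208 + y² - 11*y (n(y) = (y² - 11*y) + 208 = 208 + y² - 11*y)
(-333359 - 276852) + n(160/(-155) + 86/215) = (-333359 - 276852) + (208 + (160/(-155) + 86/215)² - 11*(160/(-155) + 86/215)) = -610211 + (208 + (160*(-1/155) + 86*(1/215))² - 11*(160*(-1/155) + 86*(1/215))) = -610211 + (208 + (-32/31 + ⅖)² - 11*(-32/31 + ⅖)) = -610211 + (208 + (-98/155)² - 11*(-98/155)) = -610211 + (208 + 9604/24025 + 1078/155) = -610211 + 5173894/24025 = -14655145381/24025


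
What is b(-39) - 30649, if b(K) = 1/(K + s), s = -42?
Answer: -2482570/81 ≈ -30649.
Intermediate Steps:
b(K) = 1/(-42 + K) (b(K) = 1/(K - 42) = 1/(-42 + K))
b(-39) - 30649 = 1/(-42 - 39) - 30649 = 1/(-81) - 30649 = -1/81 - 30649 = -2482570/81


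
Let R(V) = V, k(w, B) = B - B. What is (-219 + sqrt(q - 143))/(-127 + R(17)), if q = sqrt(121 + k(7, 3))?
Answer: 219/110 - I*sqrt(33)/55 ≈ 1.9909 - 0.10445*I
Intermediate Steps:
k(w, B) = 0
q = 11 (q = sqrt(121 + 0) = sqrt(121) = 11)
(-219 + sqrt(q - 143))/(-127 + R(17)) = (-219 + sqrt(11 - 143))/(-127 + 17) = (-219 + sqrt(-132))/(-110) = (-219 + 2*I*sqrt(33))*(-1/110) = 219/110 - I*sqrt(33)/55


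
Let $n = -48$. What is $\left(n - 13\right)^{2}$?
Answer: $3721$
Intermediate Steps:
$\left(n - 13\right)^{2} = \left(-48 - 13\right)^{2} = \left(-61\right)^{2} = 3721$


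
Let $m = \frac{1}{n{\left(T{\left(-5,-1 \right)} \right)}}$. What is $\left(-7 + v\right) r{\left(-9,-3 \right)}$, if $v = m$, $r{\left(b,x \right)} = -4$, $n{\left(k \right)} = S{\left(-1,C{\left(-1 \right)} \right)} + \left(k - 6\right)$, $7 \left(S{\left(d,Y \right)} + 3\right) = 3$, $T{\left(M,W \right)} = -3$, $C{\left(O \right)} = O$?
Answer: $\frac{2296}{81} \approx 28.346$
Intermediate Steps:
$S{\left(d,Y \right)} = - \frac{18}{7}$ ($S{\left(d,Y \right)} = -3 + \frac{1}{7} \cdot 3 = -3 + \frac{3}{7} = - \frac{18}{7}$)
$n{\left(k \right)} = - \frac{60}{7} + k$ ($n{\left(k \right)} = - \frac{18}{7} + \left(k - 6\right) = - \frac{18}{7} + \left(-6 + k\right) = - \frac{60}{7} + k$)
$m = - \frac{7}{81}$ ($m = \frac{1}{- \frac{60}{7} - 3} = \frac{1}{- \frac{81}{7}} = - \frac{7}{81} \approx -0.08642$)
$v = - \frac{7}{81} \approx -0.08642$
$\left(-7 + v\right) r{\left(-9,-3 \right)} = \left(-7 - \frac{7}{81}\right) \left(-4\right) = \left(- \frac{574}{81}\right) \left(-4\right) = \frac{2296}{81}$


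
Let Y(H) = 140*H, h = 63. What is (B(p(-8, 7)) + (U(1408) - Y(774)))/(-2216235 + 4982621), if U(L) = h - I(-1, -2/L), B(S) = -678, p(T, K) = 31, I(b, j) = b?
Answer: -54487/1383193 ≈ -0.039392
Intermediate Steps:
U(L) = 64 (U(L) = 63 - 1*(-1) = 63 + 1 = 64)
(B(p(-8, 7)) + (U(1408) - Y(774)))/(-2216235 + 4982621) = (-678 + (64 - 140*774))/(-2216235 + 4982621) = (-678 + (64 - 1*108360))/2766386 = (-678 + (64 - 108360))*(1/2766386) = (-678 - 108296)*(1/2766386) = -108974*1/2766386 = -54487/1383193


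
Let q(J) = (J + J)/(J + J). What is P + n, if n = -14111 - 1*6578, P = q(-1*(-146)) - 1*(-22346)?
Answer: 1658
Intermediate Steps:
q(J) = 1 (q(J) = (2*J)/((2*J)) = (2*J)*(1/(2*J)) = 1)
P = 22347 (P = 1 - 1*(-22346) = 1 + 22346 = 22347)
n = -20689 (n = -14111 - 6578 = -20689)
P + n = 22347 - 20689 = 1658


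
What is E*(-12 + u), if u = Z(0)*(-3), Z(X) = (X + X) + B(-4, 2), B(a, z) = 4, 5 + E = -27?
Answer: 768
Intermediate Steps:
E = -32 (E = -5 - 27 = -32)
Z(X) = 4 + 2*X (Z(X) = (X + X) + 4 = 2*X + 4 = 4 + 2*X)
u = -12 (u = (4 + 2*0)*(-3) = (4 + 0)*(-3) = 4*(-3) = -12)
E*(-12 + u) = -32*(-12 - 12) = -32*(-24) = 768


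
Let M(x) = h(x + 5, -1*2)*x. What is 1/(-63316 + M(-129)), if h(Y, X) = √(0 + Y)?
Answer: I/(2*(-31658*I + 129*√31)) ≈ -1.5786e-5 + 3.5814e-7*I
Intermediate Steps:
h(Y, X) = √Y
M(x) = x*√(5 + x) (M(x) = √(x + 5)*x = √(5 + x)*x = x*√(5 + x))
1/(-63316 + M(-129)) = 1/(-63316 - 129*√(5 - 129)) = 1/(-63316 - 258*I*√31)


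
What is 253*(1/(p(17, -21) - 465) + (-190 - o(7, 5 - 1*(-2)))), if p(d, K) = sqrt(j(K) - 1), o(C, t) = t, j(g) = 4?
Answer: -3592279449/72074 - 253*sqrt(3)/216222 ≈ -49842.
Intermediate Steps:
p(d, K) = sqrt(3) (p(d, K) = sqrt(4 - 1) = sqrt(3))
253*(1/(p(17, -21) - 465) + (-190 - o(7, 5 - 1*(-2)))) = 253*(1/(sqrt(3) - 465) + (-190 - (5 - 1*(-2)))) = 253*(1/(-465 + sqrt(3)) + (-190 - (5 + 2))) = 253*(1/(-465 + sqrt(3)) + (-190 - 1*7)) = 253*(1/(-465 + sqrt(3)) + (-190 - 7)) = 253*(1/(-465 + sqrt(3)) - 197) = 253*(-197 + 1/(-465 + sqrt(3))) = -49841 + 253/(-465 + sqrt(3))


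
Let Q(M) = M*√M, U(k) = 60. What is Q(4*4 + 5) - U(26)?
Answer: -60 + 21*√21 ≈ 36.234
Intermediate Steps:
Q(M) = M^(3/2)
Q(4*4 + 5) - U(26) = (4*4 + 5)^(3/2) - 1*60 = (16 + 5)^(3/2) - 60 = 21^(3/2) - 60 = 21*√21 - 60 = -60 + 21*√21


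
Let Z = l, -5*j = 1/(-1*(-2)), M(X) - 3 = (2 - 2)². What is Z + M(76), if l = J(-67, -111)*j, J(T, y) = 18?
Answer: 6/5 ≈ 1.2000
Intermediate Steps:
M(X) = 3 (M(X) = 3 + (2 - 2)² = 3 + 0² = 3 + 0 = 3)
j = -⅒ (j = -1/(5*((-1*(-2)))) = -⅕/2 = -⅕*½ = -⅒ ≈ -0.10000)
l = -9/5 (l = 18*(-⅒) = -9/5 ≈ -1.8000)
Z = -9/5 ≈ -1.8000
Z + M(76) = -9/5 + 3 = 6/5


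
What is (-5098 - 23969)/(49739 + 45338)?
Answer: -29067/95077 ≈ -0.30572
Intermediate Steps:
(-5098 - 23969)/(49739 + 45338) = -29067/95077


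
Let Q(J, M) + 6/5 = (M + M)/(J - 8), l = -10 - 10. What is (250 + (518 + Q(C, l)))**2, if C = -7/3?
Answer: 14269258116/24025 ≈ 5.9393e+5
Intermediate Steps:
l = -20
C = -7/3 (C = -7*1/3 = -7/3 ≈ -2.3333)
Q(J, M) = -6/5 + 2*M/(-8 + J) (Q(J, M) = -6/5 + (M + M)/(J - 8) = -6/5 + (2*M)/(-8 + J) = -6/5 + 2*M/(-8 + J))
(250 + (518 + Q(C, l)))**2 = (250 + (518 + 2*(24 - 3*(-7/3) + 5*(-20))/(5*(-8 - 7/3))))**2 = (250 + (518 + 2*(24 + 7 - 100)/(5*(-31/3))))**2 = (250 + (518 + (2/5)*(-3/31)*(-69)))**2 = (250 + (518 + 414/155))**2 = (250 + 80704/155)**2 = (119454/155)**2 = 14269258116/24025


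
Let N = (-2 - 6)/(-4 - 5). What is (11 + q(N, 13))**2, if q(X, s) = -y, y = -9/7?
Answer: 7396/49 ≈ 150.94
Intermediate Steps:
N = 8/9 (N = -8/(-9) = -8*(-1/9) = 8/9 ≈ 0.88889)
y = -9/7 (y = -9*1/7 = -9/7 ≈ -1.2857)
q(X, s) = 9/7 (q(X, s) = -1*(-9/7) = 9/7)
(11 + q(N, 13))**2 = (11 + 9/7)**2 = (86/7)**2 = 7396/49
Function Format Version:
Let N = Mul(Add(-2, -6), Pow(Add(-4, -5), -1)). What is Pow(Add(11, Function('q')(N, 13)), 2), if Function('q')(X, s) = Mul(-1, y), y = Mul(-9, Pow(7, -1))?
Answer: Rational(7396, 49) ≈ 150.94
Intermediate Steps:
N = Rational(8, 9) (N = Mul(-8, Pow(-9, -1)) = Mul(-8, Rational(-1, 9)) = Rational(8, 9) ≈ 0.88889)
y = Rational(-9, 7) (y = Mul(-9, Rational(1, 7)) = Rational(-9, 7) ≈ -1.2857)
Function('q')(X, s) = Rational(9, 7) (Function('q')(X, s) = Mul(-1, Rational(-9, 7)) = Rational(9, 7))
Pow(Add(11, Function('q')(N, 13)), 2) = Pow(Add(11, Rational(9, 7)), 2) = Pow(Rational(86, 7), 2) = Rational(7396, 49)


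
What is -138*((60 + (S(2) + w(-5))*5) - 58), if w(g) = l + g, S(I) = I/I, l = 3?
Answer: 414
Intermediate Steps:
S(I) = 1
w(g) = 3 + g
-138*((60 + (S(2) + w(-5))*5) - 58) = -138*((60 + (1 + (3 - 5))*5) - 58) = -138*((60 + (1 - 2)*5) - 58) = -138*((60 - 1*5) - 58) = -138*((60 - 5) - 58) = -138*(55 - 58) = -138*(-3) = 414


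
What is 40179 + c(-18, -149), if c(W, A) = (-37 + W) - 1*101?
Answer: 40023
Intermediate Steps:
c(W, A) = -138 + W (c(W, A) = (-37 + W) - 101 = -138 + W)
40179 + c(-18, -149) = 40179 + (-138 - 18) = 40179 - 156 = 40023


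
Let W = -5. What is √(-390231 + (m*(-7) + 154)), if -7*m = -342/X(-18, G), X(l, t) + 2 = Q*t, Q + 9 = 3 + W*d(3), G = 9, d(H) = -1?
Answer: I*√47195555/11 ≈ 624.54*I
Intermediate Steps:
Q = -1 (Q = -9 + (3 - 5*(-1)) = -9 + (3 + 5) = -9 + 8 = -1)
X(l, t) = -2 - t
m = -342/77 (m = -(-342)/(7*(-2 - 1*9)) = -(-342)/(7*(-2 - 9)) = -(-342)/(7*(-11)) = -(-342)*(-1)/(7*11) = -⅐*342/11 = -342/77 ≈ -4.4416)
√(-390231 + (m*(-7) + 154)) = √(-390231 + (-342/77*(-7) + 154)) = √(-390231 + (342/11 + 154)) = √(-390231 + 2036/11) = √(-4290505/11) = I*√47195555/11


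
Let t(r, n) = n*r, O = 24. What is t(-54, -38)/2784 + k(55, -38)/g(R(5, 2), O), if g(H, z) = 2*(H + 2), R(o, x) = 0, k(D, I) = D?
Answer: 3361/232 ≈ 14.487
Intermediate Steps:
g(H, z) = 4 + 2*H (g(H, z) = 2*(2 + H) = 4 + 2*H)
t(-54, -38)/2784 + k(55, -38)/g(R(5, 2), O) = -38*(-54)/2784 + 55/(4 + 2*0) = 2052*(1/2784) + 55/(4 + 0) = 171/232 + 55/4 = 3361/232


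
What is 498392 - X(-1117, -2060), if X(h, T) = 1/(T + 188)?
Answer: 932989825/1872 ≈ 4.9839e+5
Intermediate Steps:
X(h, T) = 1/(188 + T)
498392 - X(-1117, -2060) = 498392 - 1/(188 - 2060) = 498392 - 1/(-1872) = 498392 - 1*(-1/1872) = 498392 + 1/1872 = 932989825/1872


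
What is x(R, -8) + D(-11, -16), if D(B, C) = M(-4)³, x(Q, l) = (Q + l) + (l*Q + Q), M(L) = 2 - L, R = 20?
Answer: 88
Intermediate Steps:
x(Q, l) = l + 2*Q + Q*l (x(Q, l) = (Q + l) + (Q*l + Q) = (Q + l) + (Q + Q*l) = l + 2*Q + Q*l)
D(B, C) = 216 (D(B, C) = (2 - 1*(-4))³ = (2 + 4)³ = 6³ = 216)
x(R, -8) + D(-11, -16) = (-8 + 2*20 + 20*(-8)) + 216 = (-8 + 40 - 160) + 216 = -128 + 216 = 88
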